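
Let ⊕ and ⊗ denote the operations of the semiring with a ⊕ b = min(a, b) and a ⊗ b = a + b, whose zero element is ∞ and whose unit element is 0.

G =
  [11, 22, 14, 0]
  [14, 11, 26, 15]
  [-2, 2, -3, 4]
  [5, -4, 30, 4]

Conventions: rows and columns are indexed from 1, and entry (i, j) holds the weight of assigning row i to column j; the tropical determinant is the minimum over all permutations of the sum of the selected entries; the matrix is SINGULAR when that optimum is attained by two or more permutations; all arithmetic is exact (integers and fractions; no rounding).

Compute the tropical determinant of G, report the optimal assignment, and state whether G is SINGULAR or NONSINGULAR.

σ = (1, 2, 3, 4): 11 + 11 + (-3) + 4 = 23
σ = (1, 2, 4, 3): 11 + 11 + 4 + 30 = 56
σ = (1, 3, 2, 4): 11 + 26 + 2 + 4 = 43
σ = (1, 3, 4, 2): 11 + 26 + 4 + (-4) = 37
σ = (1, 4, 2, 3): 11 + 15 + 2 + 30 = 58
σ = (1, 4, 3, 2): 11 + 15 + (-3) + (-4) = 19
σ = (2, 1, 3, 4): 22 + 14 + (-3) + 4 = 37
σ = (2, 1, 4, 3): 22 + 14 + 4 + 30 = 70
σ = (2, 3, 1, 4): 22 + 26 + (-2) + 4 = 50
σ = (2, 3, 4, 1): 22 + 26 + 4 + 5 = 57
σ = (2, 4, 1, 3): 22 + 15 + (-2) + 30 = 65
σ = (2, 4, 3, 1): 22 + 15 + (-3) + 5 = 39
σ = (3, 1, 2, 4): 14 + 14 + 2 + 4 = 34
σ = (3, 1, 4, 2): 14 + 14 + 4 + (-4) = 28
σ = (3, 2, 1, 4): 14 + 11 + (-2) + 4 = 27
σ = (3, 2, 4, 1): 14 + 11 + 4 + 5 = 34
σ = (3, 4, 1, 2): 14 + 15 + (-2) + (-4) = 23
σ = (3, 4, 2, 1): 14 + 15 + 2 + 5 = 36
σ = (4, 1, 2, 3): 0 + 14 + 2 + 30 = 46
σ = (4, 1, 3, 2): 0 + 14 + (-3) + (-4) = 7
σ = (4, 2, 1, 3): 0 + 11 + (-2) + 30 = 39
σ = (4, 2, 3, 1): 0 + 11 + (-3) + 5 = 13
σ = (4, 3, 1, 2): 0 + 26 + (-2) + (-4) = 20
σ = (4, 3, 2, 1): 0 + 26 + 2 + 5 = 33
Optimal value attained by: σ = (4, 1, 3, 2).
Answer: det⊕(G) = 7; verdict: NONSINGULAR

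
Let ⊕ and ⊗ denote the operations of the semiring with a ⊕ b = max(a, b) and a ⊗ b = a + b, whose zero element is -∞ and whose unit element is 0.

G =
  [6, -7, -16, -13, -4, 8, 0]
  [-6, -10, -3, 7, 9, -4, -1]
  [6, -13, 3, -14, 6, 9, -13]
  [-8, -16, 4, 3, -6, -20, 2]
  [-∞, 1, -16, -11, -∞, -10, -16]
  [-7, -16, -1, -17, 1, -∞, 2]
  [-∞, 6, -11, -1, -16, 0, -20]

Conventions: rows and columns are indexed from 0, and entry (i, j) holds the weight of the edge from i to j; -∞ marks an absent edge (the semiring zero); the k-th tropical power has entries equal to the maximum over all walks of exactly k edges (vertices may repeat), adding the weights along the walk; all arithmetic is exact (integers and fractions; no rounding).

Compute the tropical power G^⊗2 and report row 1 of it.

G^⊗2:
  [12, 6, 7, 0, 9, 14, 10]
  [3, 10, 11, 10, 3, 6, 9]
  [12, 7, 8, -5, 10, 14, 11]
  [10, 8, 7, 6, 10, 13, 5]
  [-5, -9, -2, 8, 10, -3, 0]
  [5, 8, 2, 1, 5, 8, -7]
  [0, -4, 3, 13, 15, 2, 5]
Answer: row 1 of G^⊗2 = [3, 10, 11, 10, 3, 6, 9]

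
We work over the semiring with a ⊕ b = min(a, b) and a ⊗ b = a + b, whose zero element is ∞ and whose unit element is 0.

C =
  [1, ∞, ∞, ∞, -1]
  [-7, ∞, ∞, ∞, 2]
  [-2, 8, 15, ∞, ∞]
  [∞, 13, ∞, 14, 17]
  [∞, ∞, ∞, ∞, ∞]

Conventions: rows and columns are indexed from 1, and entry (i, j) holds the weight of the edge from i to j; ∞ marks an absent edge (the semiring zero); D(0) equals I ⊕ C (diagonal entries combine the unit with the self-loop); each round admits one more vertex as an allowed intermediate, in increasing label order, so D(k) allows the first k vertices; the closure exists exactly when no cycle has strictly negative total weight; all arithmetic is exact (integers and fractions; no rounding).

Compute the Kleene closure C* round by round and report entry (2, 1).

D(0):
  [0, ∞, ∞, ∞, -1]
  [-7, 0, ∞, ∞, 2]
  [-2, 8, 0, ∞, ∞]
  [∞, 13, ∞, 0, 17]
  [∞, ∞, ∞, ∞, 0]
D(1):
  [0, ∞, ∞, ∞, -1]
  [-7, 0, ∞, ∞, -8]
  [-2, 8, 0, ∞, -3]
  [∞, 13, ∞, 0, 17]
  [∞, ∞, ∞, ∞, 0]
D(2):
  [0, ∞, ∞, ∞, -1]
  [-7, 0, ∞, ∞, -8]
  [-2, 8, 0, ∞, -3]
  [6, 13, ∞, 0, 5]
  [∞, ∞, ∞, ∞, 0]
D(3):
  [0, ∞, ∞, ∞, -1]
  [-7, 0, ∞, ∞, -8]
  [-2, 8, 0, ∞, -3]
  [6, 13, ∞, 0, 5]
  [∞, ∞, ∞, ∞, 0]
D(4):
  [0, ∞, ∞, ∞, -1]
  [-7, 0, ∞, ∞, -8]
  [-2, 8, 0, ∞, -3]
  [6, 13, ∞, 0, 5]
  [∞, ∞, ∞, ∞, 0]
D(5):
  [0, ∞, ∞, ∞, -1]
  [-7, 0, ∞, ∞, -8]
  [-2, 8, 0, ∞, -3]
  [6, 13, ∞, 0, 5]
  [∞, ∞, ∞, ∞, 0]
Answer: C*[2][1] = -7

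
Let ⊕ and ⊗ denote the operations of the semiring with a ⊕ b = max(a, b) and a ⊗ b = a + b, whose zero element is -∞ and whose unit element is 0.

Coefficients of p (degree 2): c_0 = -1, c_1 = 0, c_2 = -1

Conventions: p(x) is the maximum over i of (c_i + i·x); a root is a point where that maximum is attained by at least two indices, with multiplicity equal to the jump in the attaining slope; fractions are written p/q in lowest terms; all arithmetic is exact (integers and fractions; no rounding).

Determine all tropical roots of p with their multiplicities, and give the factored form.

hull edge (i=0, c=-1) to (i=1, c=0): slope 1, span 1
hull edge (i=1, c=0) to (i=2, c=-1): slope -1, span 1
Factored form: p(x) = -1 ⊗ (x ⊕ (-1)) ⊗ (x ⊕ 1)
Answer: roots = -1 (mult 1), 1 (mult 1)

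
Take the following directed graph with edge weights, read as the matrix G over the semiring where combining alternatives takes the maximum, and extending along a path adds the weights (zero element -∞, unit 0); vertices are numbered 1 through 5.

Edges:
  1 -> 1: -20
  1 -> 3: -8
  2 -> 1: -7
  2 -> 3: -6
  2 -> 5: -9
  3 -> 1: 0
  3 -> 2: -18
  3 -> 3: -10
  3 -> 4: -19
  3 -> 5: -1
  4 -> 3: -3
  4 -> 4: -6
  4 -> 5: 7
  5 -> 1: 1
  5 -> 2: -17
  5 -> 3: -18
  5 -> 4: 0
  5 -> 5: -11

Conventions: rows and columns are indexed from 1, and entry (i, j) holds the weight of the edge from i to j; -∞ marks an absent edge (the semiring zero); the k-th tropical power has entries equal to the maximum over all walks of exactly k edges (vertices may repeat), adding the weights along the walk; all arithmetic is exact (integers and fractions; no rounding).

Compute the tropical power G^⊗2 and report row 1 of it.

G^⊗2:
  [-8, -26, -18, -27, -9]
  [-6, -24, -15, -9, -7]
  [0, -18, -8, -1, -11]
  [8, -10, -9, 7, 1]
  [-10, -28, -3, -6, 7]
Answer: row 1 of G^⊗2 = [-8, -26, -18, -27, -9]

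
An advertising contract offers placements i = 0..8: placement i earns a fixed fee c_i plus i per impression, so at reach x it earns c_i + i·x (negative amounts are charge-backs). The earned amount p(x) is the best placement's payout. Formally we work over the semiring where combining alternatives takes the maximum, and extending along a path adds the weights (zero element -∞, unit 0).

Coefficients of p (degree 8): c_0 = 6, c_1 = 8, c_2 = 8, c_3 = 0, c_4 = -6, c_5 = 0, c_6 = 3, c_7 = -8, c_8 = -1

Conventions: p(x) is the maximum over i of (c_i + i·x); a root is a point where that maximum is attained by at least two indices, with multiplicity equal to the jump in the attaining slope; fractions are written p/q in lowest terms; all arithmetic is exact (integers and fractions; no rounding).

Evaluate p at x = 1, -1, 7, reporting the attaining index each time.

p(1) = max(6+0·1=6, 8+1·1=9, 8+2·1=10, 0+3·1=3, -6+4·1=-2, 0+5·1=5, 3+6·1=9, -8+7·1=-1, -1+8·1=7) = 10 (attained by i=2)
p(-1) = max(6+0·(-1)=6, 8+1·(-1)=7, 8+2·(-1)=6, 0+3·(-1)=-3, -6+4·(-1)=-10, 0+5·(-1)=-5, 3+6·(-1)=-3, -8+7·(-1)=-15, -1+8·(-1)=-9) = 7 (attained by i=1)
p(7) = max(6+0·7=6, 8+1·7=15, 8+2·7=22, 0+3·7=21, -6+4·7=22, 0+5·7=35, 3+6·7=45, -8+7·7=41, -1+8·7=55) = 55 (attained by i=8)
Answer: p(1) = 10; p(-1) = 7; p(7) = 55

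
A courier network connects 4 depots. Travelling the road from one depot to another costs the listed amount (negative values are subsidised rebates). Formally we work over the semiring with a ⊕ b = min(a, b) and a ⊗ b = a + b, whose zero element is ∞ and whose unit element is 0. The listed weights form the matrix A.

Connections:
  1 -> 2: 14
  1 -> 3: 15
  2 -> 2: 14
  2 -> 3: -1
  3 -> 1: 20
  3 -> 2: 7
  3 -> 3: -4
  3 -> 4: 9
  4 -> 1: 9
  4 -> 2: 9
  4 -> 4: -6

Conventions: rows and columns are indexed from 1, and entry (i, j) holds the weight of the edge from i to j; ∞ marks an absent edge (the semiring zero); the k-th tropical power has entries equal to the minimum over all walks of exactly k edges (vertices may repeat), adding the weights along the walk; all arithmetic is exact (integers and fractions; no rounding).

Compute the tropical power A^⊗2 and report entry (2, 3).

A^⊗2:
  [35, 22, 11, 24]
  [19, 6, -5, 8]
  [16, 3, -8, 3]
  [3, 3, 8, -12]
Key observation: the optimum is the walk 2->3->3, with weight (-1) + (-4) = -5.
Optimal value attained by: walk 2->3->3.
Answer: (A^⊗2)[2][3] = -5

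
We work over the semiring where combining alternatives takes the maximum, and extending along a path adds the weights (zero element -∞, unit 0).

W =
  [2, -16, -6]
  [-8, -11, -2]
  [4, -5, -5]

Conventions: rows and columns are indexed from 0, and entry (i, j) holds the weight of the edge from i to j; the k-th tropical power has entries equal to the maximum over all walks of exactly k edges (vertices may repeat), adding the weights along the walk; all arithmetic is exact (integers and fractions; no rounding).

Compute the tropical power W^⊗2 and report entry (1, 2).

W^⊗2:
  [4, -11, -4]
  [2, -7, -7]
  [6, -10, -2]
Key observation: the optimum is the walk 1->2->2, with weight (-2) + (-5) = -7.
Optimal value attained by: walk 1->2->2.
Answer: (W^⊗2)[1][2] = -7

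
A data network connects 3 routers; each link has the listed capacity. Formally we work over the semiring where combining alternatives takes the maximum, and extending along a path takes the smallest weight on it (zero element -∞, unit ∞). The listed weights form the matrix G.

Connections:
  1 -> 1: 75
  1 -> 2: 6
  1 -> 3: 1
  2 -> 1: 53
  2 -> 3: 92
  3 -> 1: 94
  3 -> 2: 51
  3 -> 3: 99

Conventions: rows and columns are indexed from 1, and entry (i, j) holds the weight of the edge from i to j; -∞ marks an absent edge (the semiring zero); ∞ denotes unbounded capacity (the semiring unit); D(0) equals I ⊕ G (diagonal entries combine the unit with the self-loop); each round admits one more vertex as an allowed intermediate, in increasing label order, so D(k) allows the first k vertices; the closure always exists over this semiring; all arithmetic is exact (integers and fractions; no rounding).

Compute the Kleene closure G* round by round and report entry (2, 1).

D(0):
  [∞, 6, 1]
  [53, ∞, 92]
  [94, 51, ∞]
D(1):
  [∞, 6, 1]
  [53, ∞, 92]
  [94, 51, ∞]
D(2):
  [∞, 6, 6]
  [53, ∞, 92]
  [94, 51, ∞]
D(3):
  [∞, 6, 6]
  [92, ∞, 92]
  [94, 51, ∞]
Answer: G*[2][1] = 92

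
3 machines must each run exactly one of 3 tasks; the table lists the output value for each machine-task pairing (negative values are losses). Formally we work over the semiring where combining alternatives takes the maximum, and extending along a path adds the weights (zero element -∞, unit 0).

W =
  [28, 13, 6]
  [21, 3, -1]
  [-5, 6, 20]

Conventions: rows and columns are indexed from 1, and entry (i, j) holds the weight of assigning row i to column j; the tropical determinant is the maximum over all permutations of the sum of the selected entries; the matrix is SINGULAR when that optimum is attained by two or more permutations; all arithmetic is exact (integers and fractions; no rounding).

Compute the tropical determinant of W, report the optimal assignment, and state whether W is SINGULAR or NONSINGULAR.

σ = (1, 2, 3): 28 + 3 + 20 = 51
σ = (1, 3, 2): 28 + (-1) + 6 = 33
σ = (2, 1, 3): 13 + 21 + 20 = 54
σ = (2, 3, 1): 13 + (-1) + (-5) = 7
σ = (3, 1, 2): 6 + 21 + 6 = 33
σ = (3, 2, 1): 6 + 3 + (-5) = 4
Optimal value attained by: σ = (2, 1, 3).
Answer: det⊕(W) = 54; verdict: NONSINGULAR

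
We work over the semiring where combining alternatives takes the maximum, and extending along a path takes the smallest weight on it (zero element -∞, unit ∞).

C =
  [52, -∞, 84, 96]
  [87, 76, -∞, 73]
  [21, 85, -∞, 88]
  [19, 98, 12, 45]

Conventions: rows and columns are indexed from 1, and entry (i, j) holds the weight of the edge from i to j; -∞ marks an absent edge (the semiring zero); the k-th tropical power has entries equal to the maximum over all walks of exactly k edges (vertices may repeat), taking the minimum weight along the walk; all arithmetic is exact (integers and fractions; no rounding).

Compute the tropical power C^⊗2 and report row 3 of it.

C^⊗2:
  [52, 96, 52, 84]
  [76, 76, 84, 87]
  [85, 88, 21, 73]
  [87, 76, 19, 73]
Answer: row 3 of C^⊗2 = [85, 88, 21, 73]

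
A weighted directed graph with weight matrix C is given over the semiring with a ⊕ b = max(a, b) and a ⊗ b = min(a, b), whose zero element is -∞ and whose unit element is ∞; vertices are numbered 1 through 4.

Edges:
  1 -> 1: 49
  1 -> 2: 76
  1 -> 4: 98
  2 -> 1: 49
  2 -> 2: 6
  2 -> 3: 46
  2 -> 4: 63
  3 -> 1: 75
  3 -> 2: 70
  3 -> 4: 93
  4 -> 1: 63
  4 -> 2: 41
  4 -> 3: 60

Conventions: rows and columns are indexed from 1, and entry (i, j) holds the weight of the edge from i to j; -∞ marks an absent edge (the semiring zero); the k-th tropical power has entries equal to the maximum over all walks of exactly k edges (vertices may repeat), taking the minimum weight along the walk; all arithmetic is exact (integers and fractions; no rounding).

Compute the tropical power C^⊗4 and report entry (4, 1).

C^⊗2:
  [63, 49, 60, 63]
  [63, 49, 60, 49]
  [63, 75, 60, 75]
  [60, 63, 41, 63]
C^⊗3:
  [63, 63, 60, 63]
  [60, 63, 49, 63]
  [63, 63, 60, 63]
  [63, 60, 60, 63]
C^⊗4:
  [63, 63, 60, 63]
  [63, 60, 60, 63]
  [63, 63, 60, 63]
  [63, 63, 60, 63]
Key observation: the optimum is the walk 4->1->2->4->1, with weight 63 min 76 min 63 min 63 = 63.
Optimal value attained by: walk 4->1->2->4->1.
Answer: (C^⊗4)[4][1] = 63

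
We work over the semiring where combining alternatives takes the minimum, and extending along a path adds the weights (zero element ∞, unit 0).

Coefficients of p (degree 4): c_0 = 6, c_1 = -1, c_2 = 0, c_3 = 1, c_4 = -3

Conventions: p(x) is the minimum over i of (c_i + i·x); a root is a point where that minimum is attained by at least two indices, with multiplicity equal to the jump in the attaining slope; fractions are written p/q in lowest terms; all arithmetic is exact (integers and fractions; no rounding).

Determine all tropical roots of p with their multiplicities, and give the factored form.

hull edge (i=0, c=6) to (i=1, c=-1): slope -7, span 1
hull edge (i=1, c=-1) to (i=4, c=-3): slope -2/3, span 3
Factored form: p(x) = -3 ⊗ (x ⊕ 2/3) ⊗ (x ⊕ 2/3) ⊗ (x ⊕ 2/3) ⊗ (x ⊕ 7)
Answer: roots = 2/3 (mult 3), 7 (mult 1)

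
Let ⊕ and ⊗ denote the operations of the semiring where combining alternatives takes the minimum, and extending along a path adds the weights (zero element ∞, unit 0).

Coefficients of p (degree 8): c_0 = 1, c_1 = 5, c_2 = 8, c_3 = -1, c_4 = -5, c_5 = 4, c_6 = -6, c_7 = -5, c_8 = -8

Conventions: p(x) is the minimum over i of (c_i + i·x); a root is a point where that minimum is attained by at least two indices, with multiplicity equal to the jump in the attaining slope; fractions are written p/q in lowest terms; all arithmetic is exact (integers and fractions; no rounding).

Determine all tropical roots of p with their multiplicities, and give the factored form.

hull edge (i=0, c=1) to (i=4, c=-5): slope -3/2, span 4
hull edge (i=4, c=-5) to (i=8, c=-8): slope -3/4, span 4
Factored form: p(x) = -8 ⊗ (x ⊕ 3/4) ⊗ (x ⊕ 3/4) ⊗ (x ⊕ 3/4) ⊗ (x ⊕ 3/4) ⊗ (x ⊕ 3/2) ⊗ (x ⊕ 3/2) ⊗ (x ⊕ 3/2) ⊗ (x ⊕ 3/2)
Answer: roots = 3/4 (mult 4), 3/2 (mult 4)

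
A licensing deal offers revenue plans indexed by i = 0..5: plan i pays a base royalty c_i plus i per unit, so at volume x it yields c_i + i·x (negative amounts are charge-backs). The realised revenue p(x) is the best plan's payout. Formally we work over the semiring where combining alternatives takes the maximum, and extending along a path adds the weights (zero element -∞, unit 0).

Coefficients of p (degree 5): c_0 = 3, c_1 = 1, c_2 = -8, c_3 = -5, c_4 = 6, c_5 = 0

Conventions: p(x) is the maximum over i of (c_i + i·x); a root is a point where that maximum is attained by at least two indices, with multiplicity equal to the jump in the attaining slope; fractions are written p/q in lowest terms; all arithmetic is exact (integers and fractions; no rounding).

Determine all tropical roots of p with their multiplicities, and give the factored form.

hull edge (i=0, c=3) to (i=4, c=6): slope 3/4, span 4
hull edge (i=4, c=6) to (i=5, c=0): slope -6, span 1
Factored form: p(x) = 0 ⊗ (x ⊕ (-3/4)) ⊗ (x ⊕ (-3/4)) ⊗ (x ⊕ (-3/4)) ⊗ (x ⊕ (-3/4)) ⊗ (x ⊕ 6)
Answer: roots = -3/4 (mult 4), 6 (mult 1)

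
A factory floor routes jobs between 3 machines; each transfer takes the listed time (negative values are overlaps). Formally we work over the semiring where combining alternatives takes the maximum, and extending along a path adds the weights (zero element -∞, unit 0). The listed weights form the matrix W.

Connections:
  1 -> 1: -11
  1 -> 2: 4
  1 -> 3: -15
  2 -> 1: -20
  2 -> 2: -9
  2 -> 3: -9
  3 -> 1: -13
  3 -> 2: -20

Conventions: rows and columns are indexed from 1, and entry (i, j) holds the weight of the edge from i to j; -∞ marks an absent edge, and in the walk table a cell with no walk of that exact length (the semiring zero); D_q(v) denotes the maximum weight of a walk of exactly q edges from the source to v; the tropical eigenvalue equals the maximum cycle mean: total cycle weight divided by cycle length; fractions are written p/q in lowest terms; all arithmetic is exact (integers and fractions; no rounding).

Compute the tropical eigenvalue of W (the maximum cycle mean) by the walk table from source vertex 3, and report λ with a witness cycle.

q=0: [-∞, -∞, 0]
q=1: [-13, -20, -∞]
q=2: [-24, -9, -28]
q=3: [-29, -18, -18]
Optimal cycle mean attained by: cycle 1->2->3->1, total 4 + (-9) + (-13), length 3.
Answer: λ = -6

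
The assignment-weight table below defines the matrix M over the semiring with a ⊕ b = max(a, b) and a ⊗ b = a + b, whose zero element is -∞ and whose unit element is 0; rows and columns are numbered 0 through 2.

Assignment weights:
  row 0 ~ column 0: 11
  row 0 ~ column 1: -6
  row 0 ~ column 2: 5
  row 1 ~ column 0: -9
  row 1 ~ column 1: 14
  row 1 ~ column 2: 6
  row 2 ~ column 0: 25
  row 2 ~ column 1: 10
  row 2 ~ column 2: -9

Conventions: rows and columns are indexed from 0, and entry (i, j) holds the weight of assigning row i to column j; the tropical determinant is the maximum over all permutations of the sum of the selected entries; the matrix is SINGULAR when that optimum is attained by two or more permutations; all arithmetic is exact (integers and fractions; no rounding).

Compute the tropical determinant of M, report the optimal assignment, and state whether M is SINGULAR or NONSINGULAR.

σ = (0, 1, 2): 11 + 14 + (-9) = 16
σ = (0, 2, 1): 11 + 6 + 10 = 27
σ = (1, 0, 2): (-6) + (-9) + (-9) = -24
σ = (1, 2, 0): (-6) + 6 + 25 = 25
σ = (2, 0, 1): 5 + (-9) + 10 = 6
σ = (2, 1, 0): 5 + 14 + 25 = 44
Optimal value attained by: σ = (2, 1, 0).
Answer: det⊕(M) = 44; verdict: NONSINGULAR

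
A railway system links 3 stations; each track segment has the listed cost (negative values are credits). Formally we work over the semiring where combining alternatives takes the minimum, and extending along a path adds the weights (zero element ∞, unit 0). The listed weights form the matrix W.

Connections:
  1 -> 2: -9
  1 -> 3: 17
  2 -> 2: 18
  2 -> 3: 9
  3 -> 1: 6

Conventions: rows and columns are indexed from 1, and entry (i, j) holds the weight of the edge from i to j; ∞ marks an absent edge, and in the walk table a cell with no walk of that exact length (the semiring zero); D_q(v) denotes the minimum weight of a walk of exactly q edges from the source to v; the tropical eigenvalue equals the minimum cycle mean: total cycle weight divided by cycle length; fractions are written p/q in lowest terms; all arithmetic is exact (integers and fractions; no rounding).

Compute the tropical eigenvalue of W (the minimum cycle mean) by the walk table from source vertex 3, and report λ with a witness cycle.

q=0: [∞, ∞, 0]
q=1: [6, ∞, ∞]
q=2: [∞, -3, 23]
q=3: [29, 15, 6]
Optimal cycle mean attained by: cycle 1->2->3->1, total (-9) + 9 + 6, length 3.
Answer: λ = 2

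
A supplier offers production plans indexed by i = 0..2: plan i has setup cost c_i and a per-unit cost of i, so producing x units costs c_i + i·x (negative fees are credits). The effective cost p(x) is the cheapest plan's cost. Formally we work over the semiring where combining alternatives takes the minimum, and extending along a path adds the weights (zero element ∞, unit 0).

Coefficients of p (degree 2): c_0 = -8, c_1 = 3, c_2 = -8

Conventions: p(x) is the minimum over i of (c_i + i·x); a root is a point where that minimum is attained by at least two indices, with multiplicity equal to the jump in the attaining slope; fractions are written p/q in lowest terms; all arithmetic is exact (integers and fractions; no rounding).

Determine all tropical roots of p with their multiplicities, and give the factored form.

hull edge (i=0, c=-8) to (i=2, c=-8): slope 0, span 2
Factored form: p(x) = -8 ⊗ (x ⊕ 0) ⊗ (x ⊕ 0)
Answer: roots = 0 (mult 2)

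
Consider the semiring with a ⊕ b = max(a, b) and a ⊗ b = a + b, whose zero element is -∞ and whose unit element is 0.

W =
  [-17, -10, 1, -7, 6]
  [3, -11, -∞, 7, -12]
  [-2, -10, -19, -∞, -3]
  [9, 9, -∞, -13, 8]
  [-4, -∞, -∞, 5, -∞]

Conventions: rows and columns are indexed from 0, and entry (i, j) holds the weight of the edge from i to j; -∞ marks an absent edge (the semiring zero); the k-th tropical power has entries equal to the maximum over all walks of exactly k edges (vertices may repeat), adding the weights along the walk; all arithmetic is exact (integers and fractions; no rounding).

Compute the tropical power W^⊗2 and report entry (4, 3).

W^⊗2:
  [2, 2, -16, 11, 1]
  [16, 16, 4, -4, 15]
  [-7, -12, -1, 2, 4]
  [12, -1, 10, 16, 15]
  [14, 14, -3, -8, 13]
Key observation: the optimum is the walk 4->3->3, with weight 5 + (-13) = -8.
Optimal value attained by: walk 4->3->3.
Answer: (W^⊗2)[4][3] = -8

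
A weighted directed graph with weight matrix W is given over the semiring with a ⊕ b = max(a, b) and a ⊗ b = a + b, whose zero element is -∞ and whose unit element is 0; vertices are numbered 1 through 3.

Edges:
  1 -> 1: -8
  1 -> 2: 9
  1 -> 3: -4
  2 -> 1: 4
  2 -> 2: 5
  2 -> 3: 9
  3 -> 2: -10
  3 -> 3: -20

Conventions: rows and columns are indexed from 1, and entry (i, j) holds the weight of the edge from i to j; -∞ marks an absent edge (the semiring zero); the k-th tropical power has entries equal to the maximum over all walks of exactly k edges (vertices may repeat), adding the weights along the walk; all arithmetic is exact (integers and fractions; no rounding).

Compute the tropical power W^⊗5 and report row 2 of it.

W^⊗2:
  [13, 14, 18]
  [9, 13, 14]
  [-6, -5, -1]
W^⊗3:
  [18, 22, 23]
  [17, 18, 22]
  [-1, 3, 4]
W^⊗4:
  [26, 27, 31]
  [22, 26, 27]
  [7, 8, 12]
W^⊗5:
  [31, 35, 36]
  [30, 31, 35]
  [12, 16, 17]
Answer: row 2 of W^⊗5 = [30, 31, 35]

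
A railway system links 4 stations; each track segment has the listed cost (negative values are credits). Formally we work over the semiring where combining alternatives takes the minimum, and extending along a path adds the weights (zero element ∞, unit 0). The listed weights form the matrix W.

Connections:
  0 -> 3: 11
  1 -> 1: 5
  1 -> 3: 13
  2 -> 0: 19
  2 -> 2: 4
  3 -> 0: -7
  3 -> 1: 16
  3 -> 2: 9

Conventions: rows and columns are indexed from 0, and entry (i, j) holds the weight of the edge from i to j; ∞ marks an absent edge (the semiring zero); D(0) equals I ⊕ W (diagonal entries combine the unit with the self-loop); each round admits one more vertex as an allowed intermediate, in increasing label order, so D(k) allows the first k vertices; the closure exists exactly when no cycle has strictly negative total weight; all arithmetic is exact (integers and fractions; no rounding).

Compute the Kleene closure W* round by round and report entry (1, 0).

D(0):
  [0, ∞, ∞, 11]
  [∞, 0, ∞, 13]
  [19, ∞, 0, ∞]
  [-7, 16, 9, 0]
D(1):
  [0, ∞, ∞, 11]
  [∞, 0, ∞, 13]
  [19, ∞, 0, 30]
  [-7, 16, 9, 0]
D(2):
  [0, ∞, ∞, 11]
  [∞, 0, ∞, 13]
  [19, ∞, 0, 30]
  [-7, 16, 9, 0]
D(3):
  [0, ∞, ∞, 11]
  [∞, 0, ∞, 13]
  [19, ∞, 0, 30]
  [-7, 16, 9, 0]
D(4):
  [0, 27, 20, 11]
  [6, 0, 22, 13]
  [19, 46, 0, 30]
  [-7, 16, 9, 0]
Answer: W*[1][0] = 6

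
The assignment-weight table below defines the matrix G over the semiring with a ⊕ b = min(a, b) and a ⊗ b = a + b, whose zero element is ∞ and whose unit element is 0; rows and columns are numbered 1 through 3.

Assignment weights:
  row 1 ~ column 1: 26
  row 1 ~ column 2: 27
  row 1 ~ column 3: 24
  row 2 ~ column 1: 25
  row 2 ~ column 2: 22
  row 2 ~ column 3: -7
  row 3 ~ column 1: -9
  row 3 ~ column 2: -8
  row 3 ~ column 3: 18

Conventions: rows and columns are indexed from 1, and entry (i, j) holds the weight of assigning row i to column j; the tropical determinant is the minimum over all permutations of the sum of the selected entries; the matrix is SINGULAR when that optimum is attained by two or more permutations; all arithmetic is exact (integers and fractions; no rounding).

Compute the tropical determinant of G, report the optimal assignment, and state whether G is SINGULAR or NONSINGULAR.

σ = (1, 2, 3): 26 + 22 + 18 = 66
σ = (1, 3, 2): 26 + (-7) + (-8) = 11
σ = (2, 1, 3): 27 + 25 + 18 = 70
σ = (2, 3, 1): 27 + (-7) + (-9) = 11
σ = (3, 1, 2): 24 + 25 + (-8) = 41
σ = (3, 2, 1): 24 + 22 + (-9) = 37
Optimal value attained by: σ = (1, 3, 2).
Answer: det⊕(G) = 11; verdict: SINGULAR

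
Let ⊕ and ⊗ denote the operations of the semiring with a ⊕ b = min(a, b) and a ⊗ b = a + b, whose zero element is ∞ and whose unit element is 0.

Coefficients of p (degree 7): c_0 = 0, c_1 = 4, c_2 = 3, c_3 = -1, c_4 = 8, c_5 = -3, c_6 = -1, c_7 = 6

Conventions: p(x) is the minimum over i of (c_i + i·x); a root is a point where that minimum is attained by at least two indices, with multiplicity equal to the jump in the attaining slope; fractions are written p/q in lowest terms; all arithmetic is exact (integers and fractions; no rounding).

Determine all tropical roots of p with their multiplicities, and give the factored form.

hull edge (i=0, c=0) to (i=5, c=-3): slope -3/5, span 5
hull edge (i=5, c=-3) to (i=6, c=-1): slope 2, span 1
hull edge (i=6, c=-1) to (i=7, c=6): slope 7, span 1
Factored form: p(x) = 6 ⊗ (x ⊕ (-7)) ⊗ (x ⊕ (-2)) ⊗ (x ⊕ 3/5) ⊗ (x ⊕ 3/5) ⊗ (x ⊕ 3/5) ⊗ (x ⊕ 3/5) ⊗ (x ⊕ 3/5)
Answer: roots = -7 (mult 1), -2 (mult 1), 3/5 (mult 5)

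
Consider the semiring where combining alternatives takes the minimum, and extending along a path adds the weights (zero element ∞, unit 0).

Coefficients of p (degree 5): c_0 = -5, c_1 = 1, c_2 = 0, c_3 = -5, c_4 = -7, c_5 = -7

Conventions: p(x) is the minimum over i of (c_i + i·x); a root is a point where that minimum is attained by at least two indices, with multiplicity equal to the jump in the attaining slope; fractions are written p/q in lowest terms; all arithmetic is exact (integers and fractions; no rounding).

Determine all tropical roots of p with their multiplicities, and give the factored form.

hull edge (i=0, c=-5) to (i=4, c=-7): slope -1/2, span 4
hull edge (i=4, c=-7) to (i=5, c=-7): slope 0, span 1
Factored form: p(x) = -7 ⊗ (x ⊕ 0) ⊗ (x ⊕ 1/2) ⊗ (x ⊕ 1/2) ⊗ (x ⊕ 1/2) ⊗ (x ⊕ 1/2)
Answer: roots = 0 (mult 1), 1/2 (mult 4)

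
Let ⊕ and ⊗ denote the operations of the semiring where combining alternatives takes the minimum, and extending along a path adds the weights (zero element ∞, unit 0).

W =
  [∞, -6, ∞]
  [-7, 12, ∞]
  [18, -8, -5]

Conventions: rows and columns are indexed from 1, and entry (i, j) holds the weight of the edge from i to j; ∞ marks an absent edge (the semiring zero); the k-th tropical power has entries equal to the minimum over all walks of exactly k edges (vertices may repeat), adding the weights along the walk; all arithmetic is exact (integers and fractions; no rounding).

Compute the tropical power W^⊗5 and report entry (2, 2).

W^⊗2:
  [-13, 6, ∞]
  [5, -13, ∞]
  [-15, -13, -10]
W^⊗3:
  [-1, -19, ∞]
  [-20, -1, ∞]
  [-20, -21, -15]
W^⊗4:
  [-26, -7, ∞]
  [-8, -26, ∞]
  [-28, -26, -20]
W^⊗5:
  [-14, -32, ∞]
  [-33, -14, ∞]
  [-33, -34, -25]
Key observation: the optimum is the walk 2->1->2->1->2->2, with weight (-7) + (-6) + (-7) + (-6) + 12 = -14.
Optimal value attained by: walk 2->1->2->1->2->2.
Answer: (W^⊗5)[2][2] = -14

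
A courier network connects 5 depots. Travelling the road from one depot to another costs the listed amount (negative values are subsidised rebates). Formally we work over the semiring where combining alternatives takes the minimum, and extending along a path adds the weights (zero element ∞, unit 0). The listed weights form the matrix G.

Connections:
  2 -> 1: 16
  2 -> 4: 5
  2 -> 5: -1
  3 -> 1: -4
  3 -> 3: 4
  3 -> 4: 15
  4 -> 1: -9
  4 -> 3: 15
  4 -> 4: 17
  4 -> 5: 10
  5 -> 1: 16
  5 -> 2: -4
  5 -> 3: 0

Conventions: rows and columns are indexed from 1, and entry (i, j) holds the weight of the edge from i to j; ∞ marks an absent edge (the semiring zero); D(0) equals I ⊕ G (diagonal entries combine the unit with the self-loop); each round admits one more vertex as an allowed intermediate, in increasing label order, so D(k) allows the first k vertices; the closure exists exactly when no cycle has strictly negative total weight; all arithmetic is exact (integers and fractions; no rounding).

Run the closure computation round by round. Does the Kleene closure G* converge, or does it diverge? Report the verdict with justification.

D(0):
  [0, ∞, ∞, ∞, ∞]
  [16, 0, ∞, 5, -1]
  [-4, ∞, 0, 15, ∞]
  [-9, ∞, 15, 0, 10]
  [16, -4, 0, ∞, 0]
D(1):
  [0, ∞, ∞, ∞, ∞]
  [16, 0, ∞, 5, -1]
  [-4, ∞, 0, 15, ∞]
  [-9, ∞, 15, 0, 10]
  [16, -4, 0, ∞, 0]
Detection: at round 2, diagonal entry (5, 5) turns strictly negative.
Key observation: the cycle 5->2->5 has total weight (-4) + (-1), which is strictly negative.
Answer: DIVERGES — negative cycle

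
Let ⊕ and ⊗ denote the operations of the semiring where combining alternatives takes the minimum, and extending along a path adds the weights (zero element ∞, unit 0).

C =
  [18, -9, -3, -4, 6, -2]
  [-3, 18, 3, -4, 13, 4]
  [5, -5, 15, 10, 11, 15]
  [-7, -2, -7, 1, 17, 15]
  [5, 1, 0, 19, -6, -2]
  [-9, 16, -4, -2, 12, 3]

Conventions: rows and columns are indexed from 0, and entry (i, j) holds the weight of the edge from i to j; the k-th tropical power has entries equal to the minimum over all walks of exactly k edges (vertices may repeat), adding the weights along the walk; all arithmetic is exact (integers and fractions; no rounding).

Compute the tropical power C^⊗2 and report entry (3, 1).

C^⊗2:
  [-12, -8, -11, -13, 0, -5]
  [-11, -12, -11, -7, 3, -5]
  [-8, -4, -2, -9, 5, -1]
  [-6, -16, -10, -11, -1, -9]
  [-11, -5, -6, -4, -12, -8]
  [-9, -18, -12, -13, -3, -11]
Key observation: the optimum is the walk 3->0->1, with weight (-7) + (-9) = -16.
Optimal value attained by: walk 3->0->1.
Answer: (C^⊗2)[3][1] = -16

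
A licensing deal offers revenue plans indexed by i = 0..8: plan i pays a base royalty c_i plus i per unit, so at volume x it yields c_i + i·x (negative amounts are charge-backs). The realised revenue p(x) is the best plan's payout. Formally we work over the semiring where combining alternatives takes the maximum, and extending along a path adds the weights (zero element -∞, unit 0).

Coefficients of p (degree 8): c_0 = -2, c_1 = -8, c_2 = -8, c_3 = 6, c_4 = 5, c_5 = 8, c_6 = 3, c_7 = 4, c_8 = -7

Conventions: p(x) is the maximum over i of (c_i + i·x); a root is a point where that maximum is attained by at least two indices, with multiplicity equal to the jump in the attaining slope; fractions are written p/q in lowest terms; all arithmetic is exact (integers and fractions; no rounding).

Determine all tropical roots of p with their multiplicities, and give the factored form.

hull edge (i=0, c=-2) to (i=3, c=6): slope 8/3, span 3
hull edge (i=3, c=6) to (i=5, c=8): slope 1, span 2
hull edge (i=5, c=8) to (i=7, c=4): slope -2, span 2
hull edge (i=7, c=4) to (i=8, c=-7): slope -11, span 1
Factored form: p(x) = -7 ⊗ (x ⊕ (-8/3)) ⊗ (x ⊕ (-8/3)) ⊗ (x ⊕ (-8/3)) ⊗ (x ⊕ (-1)) ⊗ (x ⊕ (-1)) ⊗ (x ⊕ 2) ⊗ (x ⊕ 2) ⊗ (x ⊕ 11)
Answer: roots = -8/3 (mult 3), -1 (mult 2), 2 (mult 2), 11 (mult 1)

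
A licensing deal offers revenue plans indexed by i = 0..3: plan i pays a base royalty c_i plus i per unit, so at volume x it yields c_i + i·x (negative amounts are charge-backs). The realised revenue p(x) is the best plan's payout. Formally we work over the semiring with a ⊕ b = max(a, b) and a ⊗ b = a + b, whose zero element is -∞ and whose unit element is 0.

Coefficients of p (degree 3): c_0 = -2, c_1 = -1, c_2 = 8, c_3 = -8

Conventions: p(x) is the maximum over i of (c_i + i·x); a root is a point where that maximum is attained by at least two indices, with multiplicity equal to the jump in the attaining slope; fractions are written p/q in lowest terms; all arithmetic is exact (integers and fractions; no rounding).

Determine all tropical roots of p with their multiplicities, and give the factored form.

hull edge (i=0, c=-2) to (i=2, c=8): slope 5, span 2
hull edge (i=2, c=8) to (i=3, c=-8): slope -16, span 1
Factored form: p(x) = -8 ⊗ (x ⊕ (-5)) ⊗ (x ⊕ (-5)) ⊗ (x ⊕ 16)
Answer: roots = -5 (mult 2), 16 (mult 1)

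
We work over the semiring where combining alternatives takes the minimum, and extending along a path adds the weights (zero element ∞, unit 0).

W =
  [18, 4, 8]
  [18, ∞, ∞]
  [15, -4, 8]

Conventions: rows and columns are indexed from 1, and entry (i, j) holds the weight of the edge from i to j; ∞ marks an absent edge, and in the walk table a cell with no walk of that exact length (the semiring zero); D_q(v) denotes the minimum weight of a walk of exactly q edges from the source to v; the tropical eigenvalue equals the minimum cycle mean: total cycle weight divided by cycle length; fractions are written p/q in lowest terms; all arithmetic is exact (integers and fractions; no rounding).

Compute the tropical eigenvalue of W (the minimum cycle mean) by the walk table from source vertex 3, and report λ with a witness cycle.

q=0: [∞, ∞, 0]
q=1: [15, -4, 8]
q=2: [14, 4, 16]
q=3: [22, 12, 22]
Optimal cycle mean attained by: cycle 1->3->2->1, total 8 + (-4) + 18, length 3.
Answer: λ = 22/3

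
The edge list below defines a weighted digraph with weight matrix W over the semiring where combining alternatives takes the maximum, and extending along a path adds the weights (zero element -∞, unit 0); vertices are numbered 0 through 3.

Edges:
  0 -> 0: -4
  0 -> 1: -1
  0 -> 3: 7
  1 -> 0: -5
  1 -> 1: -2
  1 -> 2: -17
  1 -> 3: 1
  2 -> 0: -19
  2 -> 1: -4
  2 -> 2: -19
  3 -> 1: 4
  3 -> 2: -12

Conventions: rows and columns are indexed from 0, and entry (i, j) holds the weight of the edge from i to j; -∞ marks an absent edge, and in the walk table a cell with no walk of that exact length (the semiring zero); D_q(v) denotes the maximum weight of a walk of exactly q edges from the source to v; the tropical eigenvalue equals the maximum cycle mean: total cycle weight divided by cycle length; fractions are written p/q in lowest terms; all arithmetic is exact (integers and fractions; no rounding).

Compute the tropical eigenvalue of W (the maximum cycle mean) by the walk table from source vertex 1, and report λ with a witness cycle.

q=0: [-∞, 0, -∞, -∞]
q=1: [-5, -2, -17, 1]
q=2: [-7, 5, -11, 2]
q=3: [0, 6, -10, 6]
q=4: [1, 10, -6, 7]
Optimal cycle mean attained by: cycle 1->3->1, total 1 + 4, length 2.
Answer: λ = 5/2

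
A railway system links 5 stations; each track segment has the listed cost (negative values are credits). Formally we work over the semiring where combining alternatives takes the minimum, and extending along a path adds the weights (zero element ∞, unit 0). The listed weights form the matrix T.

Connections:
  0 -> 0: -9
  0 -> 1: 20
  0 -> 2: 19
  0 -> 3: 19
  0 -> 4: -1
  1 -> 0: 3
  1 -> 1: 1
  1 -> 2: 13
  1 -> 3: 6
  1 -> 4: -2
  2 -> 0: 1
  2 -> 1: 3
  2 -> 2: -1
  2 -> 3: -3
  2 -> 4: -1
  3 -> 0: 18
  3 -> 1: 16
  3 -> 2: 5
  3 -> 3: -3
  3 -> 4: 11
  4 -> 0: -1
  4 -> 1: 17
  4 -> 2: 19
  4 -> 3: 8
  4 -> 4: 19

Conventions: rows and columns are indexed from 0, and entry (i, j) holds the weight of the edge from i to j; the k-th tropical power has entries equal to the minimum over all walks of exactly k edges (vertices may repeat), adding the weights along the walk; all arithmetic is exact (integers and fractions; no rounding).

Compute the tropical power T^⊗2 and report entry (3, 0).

T^⊗2:
  [-18, 11, 10, 7, -10]
  [-6, 2, 11, 3, -1]
  [-8, 2, -2, -6, -2]
  [6, 8, 2, -6, 4]
  [-10, 18, 13, 5, -2]
Key observation: the optimum is the walk 3->2->0, with weight 5 + 1 = 6.
Optimal value attained by: walk 3->2->0.
Answer: (T^⊗2)[3][0] = 6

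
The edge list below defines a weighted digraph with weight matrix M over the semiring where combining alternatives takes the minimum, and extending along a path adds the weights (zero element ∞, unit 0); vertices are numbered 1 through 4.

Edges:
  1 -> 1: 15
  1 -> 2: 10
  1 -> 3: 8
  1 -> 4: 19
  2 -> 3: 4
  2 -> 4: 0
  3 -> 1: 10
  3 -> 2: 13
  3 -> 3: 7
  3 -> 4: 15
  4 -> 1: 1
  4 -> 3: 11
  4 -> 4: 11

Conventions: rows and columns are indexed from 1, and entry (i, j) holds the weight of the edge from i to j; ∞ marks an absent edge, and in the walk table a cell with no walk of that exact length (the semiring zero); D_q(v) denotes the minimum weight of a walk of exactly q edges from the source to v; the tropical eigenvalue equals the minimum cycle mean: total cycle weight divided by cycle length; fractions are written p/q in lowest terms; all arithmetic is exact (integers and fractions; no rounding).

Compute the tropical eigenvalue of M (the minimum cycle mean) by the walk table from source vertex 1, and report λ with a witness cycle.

q=0: [0, ∞, ∞, ∞]
q=1: [15, 10, 8, 19]
q=2: [18, 21, 14, 10]
q=3: [11, 27, 21, 21]
q=4: [22, 21, 19, 27]
Optimal cycle mean attained by: cycle 1->2->4->1, total 10 + 0 + 1, length 3.
Answer: λ = 11/3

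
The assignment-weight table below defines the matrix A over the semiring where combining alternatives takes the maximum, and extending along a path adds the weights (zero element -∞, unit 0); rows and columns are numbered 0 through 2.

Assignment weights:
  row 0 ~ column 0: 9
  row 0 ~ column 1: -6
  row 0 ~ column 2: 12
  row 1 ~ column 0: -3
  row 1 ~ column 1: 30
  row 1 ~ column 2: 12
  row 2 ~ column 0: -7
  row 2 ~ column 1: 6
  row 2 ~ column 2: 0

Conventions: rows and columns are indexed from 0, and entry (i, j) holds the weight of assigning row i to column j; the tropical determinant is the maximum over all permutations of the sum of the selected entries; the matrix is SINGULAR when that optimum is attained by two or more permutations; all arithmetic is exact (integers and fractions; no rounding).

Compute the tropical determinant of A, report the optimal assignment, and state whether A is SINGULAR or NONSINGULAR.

σ = (0, 1, 2): 9 + 30 + 0 = 39
σ = (0, 2, 1): 9 + 12 + 6 = 27
σ = (1, 0, 2): (-6) + (-3) + 0 = -9
σ = (1, 2, 0): (-6) + 12 + (-7) = -1
σ = (2, 0, 1): 12 + (-3) + 6 = 15
σ = (2, 1, 0): 12 + 30 + (-7) = 35
Optimal value attained by: σ = (0, 1, 2).
Answer: det⊕(A) = 39; verdict: NONSINGULAR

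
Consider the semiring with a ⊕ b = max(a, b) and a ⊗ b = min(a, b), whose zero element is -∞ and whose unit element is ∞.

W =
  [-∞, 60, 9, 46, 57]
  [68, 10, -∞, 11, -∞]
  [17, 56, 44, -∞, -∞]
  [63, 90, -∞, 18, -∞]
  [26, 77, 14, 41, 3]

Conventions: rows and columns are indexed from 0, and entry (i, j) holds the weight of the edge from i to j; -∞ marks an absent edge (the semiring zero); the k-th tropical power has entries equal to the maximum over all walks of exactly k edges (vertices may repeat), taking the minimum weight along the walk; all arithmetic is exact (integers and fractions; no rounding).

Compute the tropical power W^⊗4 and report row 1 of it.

W^⊗2:
  [60, 57, 14, 41, 3]
  [11, 60, 9, 46, 57]
  [56, 44, 44, 17, 17]
  [68, 60, 9, 46, 57]
  [68, 41, 14, 26, 26]
W^⊗3:
  [57, 60, 14, 46, 57]
  [60, 57, 14, 41, 11]
  [44, 56, 44, 46, 56]
  [60, 60, 14, 46, 57]
  [41, 60, 14, 46, 57]
W^⊗4:
  [60, 57, 14, 46, 57]
  [57, 60, 14, 46, 57]
  [56, 56, 44, 44, 44]
  [60, 60, 14, 46, 57]
  [60, 57, 14, 41, 41]
Answer: row 1 of W^⊗4 = [57, 60, 14, 46, 57]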